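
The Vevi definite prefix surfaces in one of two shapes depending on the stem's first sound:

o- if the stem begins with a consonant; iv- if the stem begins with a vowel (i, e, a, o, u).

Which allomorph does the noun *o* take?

iv-

The first sound of *o* is /o/, which is a vowel, so the prefix is iv-.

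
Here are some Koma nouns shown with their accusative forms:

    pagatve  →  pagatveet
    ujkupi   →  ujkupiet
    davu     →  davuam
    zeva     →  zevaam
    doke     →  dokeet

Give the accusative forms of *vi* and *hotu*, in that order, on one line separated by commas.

Looking at the last vowel of each stem: -et when the last vowel of the stem is a front vowel (*pagatve*, *ujkupi*, *doke*); -am when the last vowel of the stem is a back vowel (*davu*, *zeva*).
The last vowel of *vi* is /i/, which is a front vowel, so the suffix is -et, giving *viet*.
The last vowel of *hotu* is /u/, which is a back vowel, so the suffix is -am, giving *hotuam*.

viet, hotuam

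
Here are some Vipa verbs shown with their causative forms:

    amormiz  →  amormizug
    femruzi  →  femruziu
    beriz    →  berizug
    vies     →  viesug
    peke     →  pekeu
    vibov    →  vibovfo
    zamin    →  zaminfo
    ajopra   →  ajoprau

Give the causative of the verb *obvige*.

The pattern is sibilance of the final sound: -ug when the stem ends in a sibilant (*amormiz*, *beriz*, *vies*); -fo when the stem ends in a non-sibilant consonant (*vibov*, *zamin*); -u when the stem ends in a vowel (*femruzi*, *peke*, *ajopra*).
*obvige* — final sound /e/ (a vowel) → -u → *obvigeu*.

obvigeu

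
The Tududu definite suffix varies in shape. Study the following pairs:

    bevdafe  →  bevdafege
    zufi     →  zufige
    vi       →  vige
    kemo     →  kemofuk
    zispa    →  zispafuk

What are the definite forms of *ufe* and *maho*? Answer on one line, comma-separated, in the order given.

The alternation tracks the last vowel of the stem — -ge when the last vowel of the stem is a front vowel (*bevdafe*, *zufi*, *vi*); -fuk when the last vowel of the stem is a back vowel (*kemo*, *zispa*).
*ufe*: last vowel = /e/, a front vowel → -ge → *ufege*.
Since the last vowel of *maho* is /o/ (a back vowel), it takes -fuk, giving *mahofuk*.

ufege, mahofuk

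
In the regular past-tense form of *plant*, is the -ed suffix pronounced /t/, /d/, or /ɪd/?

The stem *plant* ends in /t/ or /d/.
The -ed suffix is realized as /ɪd/ after /t, d/; as /t/ after other voiceless consonants; and as /d/ after other voiced sounds.
So -ed on *plant* is pronounced /ɪd/.

/ɪd/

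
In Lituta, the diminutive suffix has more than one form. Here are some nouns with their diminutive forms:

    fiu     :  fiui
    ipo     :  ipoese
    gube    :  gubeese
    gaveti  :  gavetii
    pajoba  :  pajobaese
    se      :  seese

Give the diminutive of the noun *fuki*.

The pattern is height harmony: -i when the last vowel of the stem is a high vowel (*fiu*, *gaveti*); -ese when the last vowel of the stem is a non-high vowel (*ipo*, *gube*, *pajoba*, *se*).
Since the last vowel of *fuki* is /i/ (a high vowel), it takes -i, giving *fukii*.

fukii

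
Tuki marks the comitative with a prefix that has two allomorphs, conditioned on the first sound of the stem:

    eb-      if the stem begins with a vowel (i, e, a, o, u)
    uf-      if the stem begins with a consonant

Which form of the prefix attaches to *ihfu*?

eb-

*ihfu*: first sound = /i/, a vowel → eb-.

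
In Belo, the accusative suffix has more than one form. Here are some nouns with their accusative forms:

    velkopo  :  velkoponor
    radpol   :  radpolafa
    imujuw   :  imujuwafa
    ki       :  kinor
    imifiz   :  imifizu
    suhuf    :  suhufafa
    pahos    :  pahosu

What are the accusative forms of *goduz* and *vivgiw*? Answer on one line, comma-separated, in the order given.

Looking at the final sound of each stem: -u when the stem ends in a sibilant (*imifiz*, *pahos*); -afa when the stem ends in a non-sibilant consonant (*radpol*, *imujuw*, *suhuf*); -nor when the stem ends in a vowel (*velkopo*, *ki*).
*goduz* — final sound /z/ (a sibilant) → -u → *goduzu*.
*vivgiw*: final sound = /w/, a non-sibilant consonant → -afa → *vivgiwafa*.

goduzu, vivgiwafa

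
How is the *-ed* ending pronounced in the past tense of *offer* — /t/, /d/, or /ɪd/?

/d/

The stem *offer* ends in a voiced sound other than /d/.
The -ed suffix is realized as /ɪd/ after /t, d/; as /t/ after other voiceless consonants; and as /d/ after other voiced sounds.
So -ed on *offer* is pronounced /d/.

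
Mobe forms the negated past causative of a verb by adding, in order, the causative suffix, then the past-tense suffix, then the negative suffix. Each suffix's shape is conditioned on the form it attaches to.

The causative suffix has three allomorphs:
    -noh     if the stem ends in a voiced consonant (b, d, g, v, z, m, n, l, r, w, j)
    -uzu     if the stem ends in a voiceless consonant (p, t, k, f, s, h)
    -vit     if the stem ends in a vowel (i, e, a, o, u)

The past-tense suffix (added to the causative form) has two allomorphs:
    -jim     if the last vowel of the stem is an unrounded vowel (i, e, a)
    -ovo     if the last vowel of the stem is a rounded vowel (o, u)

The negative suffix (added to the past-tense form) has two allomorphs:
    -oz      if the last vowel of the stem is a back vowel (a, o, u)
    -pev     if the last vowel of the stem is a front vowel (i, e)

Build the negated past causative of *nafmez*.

*nafmez*: final sound = /z/, a voiced consonant → -noh → *nafmeznoh*.
The causative form *nafmeznoh* — last vowel /o/ (a rounded vowel) → -ovo → *nafmeznohovo*.
Since the last vowel of the past-tense form *nafmeznohovo* is /o/ (a back vowel), it takes -oz, giving *nafmeznohovooz*.

nafmeznohovooz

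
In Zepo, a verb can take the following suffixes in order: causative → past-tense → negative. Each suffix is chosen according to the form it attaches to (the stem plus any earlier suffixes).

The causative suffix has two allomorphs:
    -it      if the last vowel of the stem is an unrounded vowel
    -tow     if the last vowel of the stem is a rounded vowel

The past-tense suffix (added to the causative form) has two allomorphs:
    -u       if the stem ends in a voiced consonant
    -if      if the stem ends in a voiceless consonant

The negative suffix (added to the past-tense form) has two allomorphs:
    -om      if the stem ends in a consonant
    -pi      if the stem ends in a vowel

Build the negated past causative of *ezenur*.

Since the last vowel of *ezenur* is /u/ (a rounded vowel), it takes -tow, giving *ezenurtow*.
Since the final consonant of the causative form *ezenurtow* is /w/ (voiced), it takes -u, giving *ezenurtowu*.
The final sound of the past-tense form *ezenurtowu* is /u/, which is a vowel, so the negative suffix is -pi, giving *ezenurtowupi*.

ezenurtowupi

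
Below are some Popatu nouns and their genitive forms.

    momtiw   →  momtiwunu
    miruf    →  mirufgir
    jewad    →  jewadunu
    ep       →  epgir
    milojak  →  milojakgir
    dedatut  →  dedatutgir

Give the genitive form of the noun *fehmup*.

Looking at the final consonant of each stem: -gir when the stem ends in a voiceless consonant (*miruf*, *ep*, *milojak*, *dedatut*); -unu when the stem ends in a voiced consonant (*momtiw*, *jewad*).
*fehmup*: final consonant = /p/, voiceless → -gir → *fehmupgir*.

fehmupgir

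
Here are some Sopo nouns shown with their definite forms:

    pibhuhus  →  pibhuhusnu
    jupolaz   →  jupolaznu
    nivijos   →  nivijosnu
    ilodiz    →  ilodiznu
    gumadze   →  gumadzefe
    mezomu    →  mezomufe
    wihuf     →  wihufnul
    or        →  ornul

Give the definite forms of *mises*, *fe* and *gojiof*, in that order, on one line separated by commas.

Looking at the final sound of each stem: -nu when the stem ends in a sibilant (*pibhuhus*, *jupolaz*, *nivijos*, *ilodiz*); -nul when the stem ends in a non-sibilant consonant (*wihuf*, *or*); -fe when the stem ends in a vowel (*gumadze*, *mezomu*).
*mises*: final sound = /s/, a sibilant → -nu → *misesnu*.
*fe* — final sound /e/ (a vowel) → -fe → *fefe*.
Since the final sound of *gojiof* is /f/ (a non-sibilant consonant), it takes -nul, giving *gojiofnul*.

misesnu, fefe, gojiofnul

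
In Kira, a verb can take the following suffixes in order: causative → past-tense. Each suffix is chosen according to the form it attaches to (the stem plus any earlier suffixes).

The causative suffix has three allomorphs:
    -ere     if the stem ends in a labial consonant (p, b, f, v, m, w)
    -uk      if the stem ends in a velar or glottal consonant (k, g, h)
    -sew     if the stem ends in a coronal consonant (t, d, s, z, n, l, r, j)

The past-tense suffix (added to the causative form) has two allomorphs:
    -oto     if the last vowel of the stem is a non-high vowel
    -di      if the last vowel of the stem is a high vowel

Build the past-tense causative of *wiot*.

The final consonant of *wiot* is /t/, which is coronal, so the causative suffix is -sew, giving *wiotsew*.
The causative form *wiotsew* — last vowel /e/ (a non-high vowel) → -oto → *wiotsewoto*.

wiotsewoto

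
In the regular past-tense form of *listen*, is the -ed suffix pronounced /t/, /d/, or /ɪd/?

/d/

The stem *listen* ends in a voiced sound other than /d/.
The -ed suffix is realized as /ɪd/ after /t, d/; as /t/ after other voiceless consonants; and as /d/ after other voiced sounds.
So -ed on *listen* is pronounced /d/.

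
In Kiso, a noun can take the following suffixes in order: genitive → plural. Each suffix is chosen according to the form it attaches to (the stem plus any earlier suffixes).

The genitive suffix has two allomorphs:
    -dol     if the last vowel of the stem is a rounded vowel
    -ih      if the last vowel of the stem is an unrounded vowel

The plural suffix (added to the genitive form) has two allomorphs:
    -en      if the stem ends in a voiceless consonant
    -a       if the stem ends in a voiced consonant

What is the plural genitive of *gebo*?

gebodola

*gebo* — last vowel /o/ (a rounded vowel) → -dol → *gebodol*.
The genitive form *gebodol*: final consonant = /l/, voiced → -a → *gebodola*.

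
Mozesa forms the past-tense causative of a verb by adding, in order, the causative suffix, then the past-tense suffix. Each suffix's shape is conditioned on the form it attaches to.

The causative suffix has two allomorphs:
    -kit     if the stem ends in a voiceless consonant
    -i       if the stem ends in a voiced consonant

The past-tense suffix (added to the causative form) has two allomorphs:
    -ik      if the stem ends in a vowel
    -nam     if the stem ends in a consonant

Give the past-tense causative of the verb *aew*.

aewiik

The final consonant of *aew* is /w/, which is voiced, so the causative suffix is -i, giving *aewi*.
The causative form *aewi* — final sound /i/ (a vowel) → -ik → *aewiik*.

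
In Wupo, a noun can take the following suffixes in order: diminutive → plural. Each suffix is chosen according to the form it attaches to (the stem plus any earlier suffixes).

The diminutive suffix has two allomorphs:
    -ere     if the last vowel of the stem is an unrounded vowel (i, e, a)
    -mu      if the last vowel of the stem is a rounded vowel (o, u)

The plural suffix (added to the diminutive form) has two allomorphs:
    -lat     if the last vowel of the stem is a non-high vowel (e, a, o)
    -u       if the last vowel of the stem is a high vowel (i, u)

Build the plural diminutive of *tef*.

*tef* — last vowel /e/ (an unrounded vowel) → -ere → *tefere*.
The diminutive form *tefere* — last vowel /e/ (a non-high vowel) → -lat → *teferelat*.

teferelat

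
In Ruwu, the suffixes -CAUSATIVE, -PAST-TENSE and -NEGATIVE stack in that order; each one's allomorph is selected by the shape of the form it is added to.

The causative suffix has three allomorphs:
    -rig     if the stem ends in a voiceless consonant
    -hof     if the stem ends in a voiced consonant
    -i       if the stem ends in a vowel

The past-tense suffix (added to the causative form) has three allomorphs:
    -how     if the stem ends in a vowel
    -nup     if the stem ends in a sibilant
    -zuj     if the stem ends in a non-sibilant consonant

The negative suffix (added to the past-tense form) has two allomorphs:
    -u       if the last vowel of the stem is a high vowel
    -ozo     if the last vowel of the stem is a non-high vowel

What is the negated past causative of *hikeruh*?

Since the final sound of *hikeruh* is /h/ (a voiceless consonant), it takes -rig, giving *hikeruhrig*.
The causative form *hikeruhrig* — final sound /g/ (a non-sibilant consonant) → -zuj → *hikeruhrigzuj*.
Since the last vowel of the past-tense form *hikeruhrigzuj* is /u/ (a high vowel), it takes -u, giving *hikeruhrigzuju*.

hikeruhrigzuju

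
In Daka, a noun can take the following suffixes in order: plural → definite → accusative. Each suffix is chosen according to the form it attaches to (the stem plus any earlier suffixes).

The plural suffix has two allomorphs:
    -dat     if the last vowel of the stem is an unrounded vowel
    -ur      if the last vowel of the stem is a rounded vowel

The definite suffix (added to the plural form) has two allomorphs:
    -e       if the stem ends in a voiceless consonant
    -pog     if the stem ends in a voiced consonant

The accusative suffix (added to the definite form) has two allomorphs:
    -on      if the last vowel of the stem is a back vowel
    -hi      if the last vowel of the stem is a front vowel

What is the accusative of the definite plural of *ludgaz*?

Since the last vowel of *ludgaz* is /a/ (an unrounded vowel), it takes -dat, giving *ludgazdat*.
Since the final consonant of the plural form *ludgazdat* is /t/ (voiceless), it takes -e, giving *ludgazdate*.
The last vowel of the definite form *ludgazdate* is /e/, which is a front vowel, so the accusative suffix is -hi, giving *ludgazdatehi*.

ludgazdatehi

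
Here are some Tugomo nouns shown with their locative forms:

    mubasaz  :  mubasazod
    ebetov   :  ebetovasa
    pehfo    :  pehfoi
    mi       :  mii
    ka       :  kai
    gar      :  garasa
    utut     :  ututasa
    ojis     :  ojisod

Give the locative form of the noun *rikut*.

The suffix is conditioned by the final sound: -od when the stem ends in a sibilant (*mubasaz*, *ojis*); -asa when the stem ends in a non-sibilant consonant (*ebetov*, *gar*, *utut*); -i when the stem ends in a vowel (*pehfo*, *mi*, *ka*).
The final sound of *rikut* is /t/, which is a non-sibilant consonant, so the suffix is -asa, giving *rikutasa*.

rikutasa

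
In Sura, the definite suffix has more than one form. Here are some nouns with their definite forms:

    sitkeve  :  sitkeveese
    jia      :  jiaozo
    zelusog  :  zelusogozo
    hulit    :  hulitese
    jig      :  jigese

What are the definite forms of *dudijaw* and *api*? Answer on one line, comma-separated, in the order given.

Looking at the last vowel of each stem: -ese when the last vowel of the stem is a front vowel (*sitkeve*, *hulit*, *jig*); -ozo when the last vowel of the stem is a back vowel (*jia*, *zelusog*).
Since the last vowel of *dudijaw* is /a/ (a back vowel), it takes -ozo, giving *dudijawozo*.
Since the last vowel of *api* is /i/ (a front vowel), it takes -ese, giving *apiese*.

dudijawozo, apiese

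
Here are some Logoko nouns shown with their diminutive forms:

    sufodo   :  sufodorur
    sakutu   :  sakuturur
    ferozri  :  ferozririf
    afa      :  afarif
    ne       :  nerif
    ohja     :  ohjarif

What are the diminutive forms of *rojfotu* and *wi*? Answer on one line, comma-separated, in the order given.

rojfoturur, wirif

The pattern is rounding harmony: -rur when the last vowel of the stem is a rounded vowel (*sufodo*, *sakutu*); -rif when the last vowel of the stem is an unrounded vowel (*ferozri*, *afa*, *ne*, *ohja*).
*rojfotu*: last vowel = /u/, a rounded vowel → -rur → *rojfoturur*.
*wi*: last vowel = /i/, an unrounded vowel → -rif → *wirif*.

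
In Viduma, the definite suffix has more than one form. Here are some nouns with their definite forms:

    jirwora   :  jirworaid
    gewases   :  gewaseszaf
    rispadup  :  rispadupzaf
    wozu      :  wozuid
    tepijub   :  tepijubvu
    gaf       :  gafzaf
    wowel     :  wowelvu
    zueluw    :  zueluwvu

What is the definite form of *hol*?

Looking at the final sound of each stem: -zaf when the stem ends in a voiceless consonant (*gewases*, *rispadup*, *gaf*); -vu when the stem ends in a voiced consonant (*tepijub*, *wowel*, *zueluw*); -id when the stem ends in a vowel (*jirwora*, *wozu*).
Since the final sound of *hol* is /l/ (a voiced consonant), it takes -vu, giving *holvu*.

holvu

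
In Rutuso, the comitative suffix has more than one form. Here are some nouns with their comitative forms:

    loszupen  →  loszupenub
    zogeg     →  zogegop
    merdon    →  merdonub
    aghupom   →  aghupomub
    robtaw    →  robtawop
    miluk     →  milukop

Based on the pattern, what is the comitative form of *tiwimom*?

tiwimomub

Looking at the final consonant of each stem: -ub when the stem ends in a nasal (*loszupen*, *merdon*, *aghupom*); -op when the stem ends in a non-nasal consonant (*zogeg*, *robtaw*, *miluk*).
Since the final consonant of *tiwimom* is /m/ (a nasal), it takes -ub, giving *tiwimomub*.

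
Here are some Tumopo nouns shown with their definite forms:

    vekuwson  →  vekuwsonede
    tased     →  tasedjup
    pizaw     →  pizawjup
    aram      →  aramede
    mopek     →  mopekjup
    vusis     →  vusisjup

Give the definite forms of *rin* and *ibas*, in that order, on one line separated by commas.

rinede, ibasjup

The suffix is conditioned by the final consonant: -ede when the stem ends in a nasal (*vekuwson*, *aram*); -jup when the stem ends in a non-nasal consonant (*tased*, *pizaw*, *mopek*, *vusis*).
Since the final consonant of *rin* is /n/ (a nasal), it takes -ede, giving *rinede*.
Since the final consonant of *ibas* is /s/ (non-nasal), it takes -jup, giving *ibasjup*.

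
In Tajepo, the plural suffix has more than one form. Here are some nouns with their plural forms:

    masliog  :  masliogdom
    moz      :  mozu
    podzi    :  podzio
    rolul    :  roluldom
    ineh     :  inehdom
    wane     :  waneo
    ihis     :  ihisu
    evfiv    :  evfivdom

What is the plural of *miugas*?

Looking at the final sound of each stem: -u when the stem ends in a sibilant (*moz*, *ihis*); -dom when the stem ends in a non-sibilant consonant (*masliog*, *rolul*, *ineh*, *evfiv*); -o when the stem ends in a vowel (*podzi*, *wane*).
Since the final sound of *miugas* is /s/ (a sibilant), it takes -u, giving *miugasu*.

miugasu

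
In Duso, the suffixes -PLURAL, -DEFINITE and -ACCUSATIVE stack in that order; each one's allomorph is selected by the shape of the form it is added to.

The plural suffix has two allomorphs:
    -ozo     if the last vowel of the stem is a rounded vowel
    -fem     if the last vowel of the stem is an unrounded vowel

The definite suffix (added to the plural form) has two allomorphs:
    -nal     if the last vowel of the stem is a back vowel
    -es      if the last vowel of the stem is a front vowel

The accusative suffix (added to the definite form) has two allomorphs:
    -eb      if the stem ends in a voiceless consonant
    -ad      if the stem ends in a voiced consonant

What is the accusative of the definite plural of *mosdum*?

*mosdum*: last vowel = /u/, a rounded vowel → -ozo → *mosdumozo*.
The plural form *mosdumozo* — last vowel /o/ (a back vowel) → -nal → *mosdumozonal*.
The final consonant of the definite form *mosdumozonal* is /l/, which is voiced, so the accusative suffix is -ad, giving *mosdumozonalad*.

mosdumozonalad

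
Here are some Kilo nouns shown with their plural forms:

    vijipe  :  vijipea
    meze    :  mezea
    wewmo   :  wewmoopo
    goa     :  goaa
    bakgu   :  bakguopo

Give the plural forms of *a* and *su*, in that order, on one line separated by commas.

aa, suopo

The alternation tracks the last vowel of the stem — -opo when the last vowel of the stem is a rounded vowel (*wewmo*, *bakgu*); -a when the last vowel of the stem is an unrounded vowel (*vijipe*, *meze*, *goa*).
*a*: last vowel = /a/, an unrounded vowel → -a → *aa*.
*su*: last vowel = /u/, a rounded vowel → -opo → *suopo*.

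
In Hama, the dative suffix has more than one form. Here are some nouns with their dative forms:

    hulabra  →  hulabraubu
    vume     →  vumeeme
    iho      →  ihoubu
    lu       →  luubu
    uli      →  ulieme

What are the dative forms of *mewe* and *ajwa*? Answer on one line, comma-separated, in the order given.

The alternation tracks the last vowel of the stem — -eme when the last vowel of the stem is a front vowel (*vume*, *uli*); -ubu when the last vowel of the stem is a back vowel (*hulabra*, *iho*, *lu*).
*mewe*: last vowel = /e/, a front vowel → -eme → *meweeme*.
*ajwa* — last vowel /a/ (a back vowel) → -ubu → *ajwaubu*.

meweeme, ajwaubu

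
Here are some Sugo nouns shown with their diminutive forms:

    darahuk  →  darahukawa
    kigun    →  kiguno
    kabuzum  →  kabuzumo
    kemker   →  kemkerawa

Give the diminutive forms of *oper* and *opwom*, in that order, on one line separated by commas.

operawa, opwomo

The suffix is conditioned by the final consonant: -o when the stem ends in a nasal (*kigun*, *kabuzum*); -awa when the stem ends in a non-nasal consonant (*darahuk*, *kemker*).
Since the final consonant of *oper* is /r/ (non-nasal), it takes -awa, giving *operawa*.
Since the final consonant of *opwom* is /m/ (a nasal), it takes -o, giving *opwomo*.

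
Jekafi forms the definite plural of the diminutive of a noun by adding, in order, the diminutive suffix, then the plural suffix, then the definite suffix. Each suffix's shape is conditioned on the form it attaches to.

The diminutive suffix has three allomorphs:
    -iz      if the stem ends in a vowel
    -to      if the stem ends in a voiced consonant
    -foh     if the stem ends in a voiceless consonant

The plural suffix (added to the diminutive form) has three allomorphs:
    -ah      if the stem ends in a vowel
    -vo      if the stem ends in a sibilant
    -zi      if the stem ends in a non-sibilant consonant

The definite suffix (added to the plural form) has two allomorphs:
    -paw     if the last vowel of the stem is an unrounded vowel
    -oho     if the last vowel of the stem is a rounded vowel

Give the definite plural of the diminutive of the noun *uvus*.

uvusfohzipaw

*uvus*: final sound = /s/, a voiceless consonant → -foh → *uvusfoh*.
Since the final sound of the diminutive form *uvusfoh* is /h/ (a non-sibilant consonant), it takes -zi, giving *uvusfohzi*.
Since the last vowel of the plural form *uvusfohzi* is /i/ (an unrounded vowel), it takes -paw, giving *uvusfohzipaw*.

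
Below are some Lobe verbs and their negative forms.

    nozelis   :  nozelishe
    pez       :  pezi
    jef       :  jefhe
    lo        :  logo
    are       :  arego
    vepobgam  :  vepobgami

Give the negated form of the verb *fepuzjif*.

The suffix is conditioned by the final sound: -he when the stem ends in a voiceless consonant (*nozelis*, *jef*); -i when the stem ends in a voiced consonant (*pez*, *vepobgam*); -go when the stem ends in a vowel (*lo*, *are*).
Since the final sound of *fepuzjif* is /f/ (a voiceless consonant), it takes -he, giving *fepuzjifhe*.

fepuzjifhe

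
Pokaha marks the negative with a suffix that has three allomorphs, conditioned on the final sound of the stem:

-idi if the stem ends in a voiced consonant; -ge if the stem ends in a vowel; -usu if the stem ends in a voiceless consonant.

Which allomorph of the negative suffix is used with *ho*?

*ho* — final sound /o/ (a vowel) → -ge.

-ge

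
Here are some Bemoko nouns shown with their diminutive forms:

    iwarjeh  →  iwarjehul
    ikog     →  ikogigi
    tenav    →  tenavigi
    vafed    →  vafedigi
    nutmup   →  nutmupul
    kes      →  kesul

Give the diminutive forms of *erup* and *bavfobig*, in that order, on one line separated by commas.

erupul, bavfobigigi

Looking at the final consonant of each stem: -ul when the stem ends in a voiceless consonant (*iwarjeh*, *nutmup*, *kes*); -igi when the stem ends in a voiced consonant (*ikog*, *tenav*, *vafed*).
*erup* — final consonant /p/ (voiceless) → -ul → *erupul*.
Since the final consonant of *bavfobig* is /g/ (voiced), it takes -igi, giving *bavfobigigi*.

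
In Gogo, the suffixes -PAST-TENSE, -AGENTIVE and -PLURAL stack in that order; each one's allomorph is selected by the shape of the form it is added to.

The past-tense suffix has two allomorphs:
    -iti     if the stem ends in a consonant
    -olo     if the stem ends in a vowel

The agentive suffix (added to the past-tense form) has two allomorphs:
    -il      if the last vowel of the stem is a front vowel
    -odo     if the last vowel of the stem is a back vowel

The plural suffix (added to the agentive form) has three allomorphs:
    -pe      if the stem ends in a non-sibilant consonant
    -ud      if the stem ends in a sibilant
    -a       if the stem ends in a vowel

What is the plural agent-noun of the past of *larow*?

The final sound of *larow* is /w/, which is a consonant, so the past-tense suffix is -iti, giving *larowiti*.
The last vowel of the past-tense form *larowiti* is /i/, which is a front vowel, so the agentive suffix is -il, giving *larowitiil*.
The agentive form *larowitiil*: final sound = /l/, a non-sibilant consonant → -pe → *larowitiilpe*.

larowitiilpe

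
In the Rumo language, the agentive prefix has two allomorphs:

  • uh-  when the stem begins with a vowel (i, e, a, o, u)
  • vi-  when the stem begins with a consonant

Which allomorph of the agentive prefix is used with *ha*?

Since the first sound of *ha* is /h/ (a consonant), it takes vi-.

vi-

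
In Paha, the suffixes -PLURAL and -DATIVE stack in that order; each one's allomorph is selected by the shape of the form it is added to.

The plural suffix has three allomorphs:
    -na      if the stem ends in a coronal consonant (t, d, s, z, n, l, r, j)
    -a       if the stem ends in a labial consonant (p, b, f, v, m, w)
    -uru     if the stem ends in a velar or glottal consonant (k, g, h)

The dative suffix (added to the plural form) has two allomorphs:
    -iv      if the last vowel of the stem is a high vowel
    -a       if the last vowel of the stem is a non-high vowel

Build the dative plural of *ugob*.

ugobaa

Since the final consonant of *ugob* is /b/ (labial), it takes -a, giving *ugoba*.
The plural form *ugoba* — last vowel /a/ (a non-high vowel) → -a → *ugobaa*.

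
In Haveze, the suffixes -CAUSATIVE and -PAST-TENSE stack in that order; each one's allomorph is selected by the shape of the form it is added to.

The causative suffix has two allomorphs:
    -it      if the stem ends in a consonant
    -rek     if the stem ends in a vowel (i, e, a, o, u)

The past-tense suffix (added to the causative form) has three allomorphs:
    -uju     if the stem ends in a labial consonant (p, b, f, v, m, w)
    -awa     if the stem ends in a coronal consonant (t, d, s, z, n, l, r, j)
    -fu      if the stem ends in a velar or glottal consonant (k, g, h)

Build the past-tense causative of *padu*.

padurekfu

Since the final sound of *padu* is /u/ (a vowel), it takes -rek, giving *padurek*.
The final consonant of the causative form *padurek* is /k/, which is velar/glottal, so the past-tense suffix is -fu, giving *padurekfu*.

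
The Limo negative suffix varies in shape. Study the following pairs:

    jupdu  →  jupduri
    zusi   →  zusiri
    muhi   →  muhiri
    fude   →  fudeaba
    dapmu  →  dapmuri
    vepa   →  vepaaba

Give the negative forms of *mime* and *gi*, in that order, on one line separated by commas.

Looking at the last vowel of each stem: -ri when the last vowel of the stem is a high vowel (*jupdu*, *zusi*, *muhi*, *dapmu*); -aba when the last vowel of the stem is a non-high vowel (*fude*, *vepa*).
*mime*: last vowel = /e/, a non-high vowel → -aba → *mimeaba*.
*gi* — last vowel /i/ (a high vowel) → -ri → *giri*.

mimeaba, giri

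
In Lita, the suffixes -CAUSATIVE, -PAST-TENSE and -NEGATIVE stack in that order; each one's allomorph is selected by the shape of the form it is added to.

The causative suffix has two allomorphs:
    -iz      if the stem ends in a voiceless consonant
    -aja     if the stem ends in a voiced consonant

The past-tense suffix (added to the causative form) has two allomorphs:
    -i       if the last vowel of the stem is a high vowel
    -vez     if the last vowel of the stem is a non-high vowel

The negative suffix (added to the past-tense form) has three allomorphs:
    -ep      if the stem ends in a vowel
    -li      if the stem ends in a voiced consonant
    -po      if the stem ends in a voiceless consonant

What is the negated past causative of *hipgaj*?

The final consonant of *hipgaj* is /j/, which is voiced, so the causative suffix is -aja, giving *hipgajaja*.
The last vowel of the causative form *hipgajaja* is /a/, which is a non-high vowel, so the past-tense suffix is -vez, giving *hipgajajavez*.
The past-tense form *hipgajajavez*: final sound = /z/, a voiced consonant → -li → *hipgajajavezli*.

hipgajajavezli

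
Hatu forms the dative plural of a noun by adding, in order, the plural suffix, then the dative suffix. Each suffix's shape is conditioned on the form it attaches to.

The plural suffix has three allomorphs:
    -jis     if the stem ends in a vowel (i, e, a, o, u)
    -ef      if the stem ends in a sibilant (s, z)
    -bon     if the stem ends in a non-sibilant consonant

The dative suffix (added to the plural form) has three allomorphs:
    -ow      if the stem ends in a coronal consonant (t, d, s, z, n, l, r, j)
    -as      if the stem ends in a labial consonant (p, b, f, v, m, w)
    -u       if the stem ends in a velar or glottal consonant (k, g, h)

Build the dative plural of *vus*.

*vus*: final sound = /s/, a sibilant → -ef → *vusef*.
The plural form *vusef*: final consonant = /f/, labial → -as → *vusefas*.

vusefas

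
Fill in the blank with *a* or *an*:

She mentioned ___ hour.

an

The indefinite article is chosen by the initial *sound* of the following word, not its spelling.
*hour* begins with the sound /aʊ/ (silent h) — a vowel sound.
So the article is *an*: She mentioned an hour.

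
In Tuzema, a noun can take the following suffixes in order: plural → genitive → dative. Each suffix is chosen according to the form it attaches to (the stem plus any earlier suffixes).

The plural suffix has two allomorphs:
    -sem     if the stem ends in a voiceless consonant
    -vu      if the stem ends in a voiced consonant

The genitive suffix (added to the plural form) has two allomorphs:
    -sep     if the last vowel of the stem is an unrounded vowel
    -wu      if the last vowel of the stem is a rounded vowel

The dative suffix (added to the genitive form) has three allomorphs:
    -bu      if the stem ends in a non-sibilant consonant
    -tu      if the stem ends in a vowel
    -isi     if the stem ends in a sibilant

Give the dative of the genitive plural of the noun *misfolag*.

*misfolag* — final consonant /g/ (voiced) → -vu → *misfolagvu*.
The plural form *misfolagvu*: last vowel = /u/, a rounded vowel → -wu → *misfolagvuwu*.
Since the final sound of the genitive form *misfolagvuwu* is /u/ (a vowel), it takes -tu, giving *misfolagvuwutu*.

misfolagvuwutu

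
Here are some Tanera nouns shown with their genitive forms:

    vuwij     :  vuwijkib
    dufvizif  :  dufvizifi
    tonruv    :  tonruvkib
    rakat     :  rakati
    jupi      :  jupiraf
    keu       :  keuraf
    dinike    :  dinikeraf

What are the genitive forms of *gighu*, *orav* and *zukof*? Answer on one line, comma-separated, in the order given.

gighuraf, oravkib, zukofi

Looking at the final sound of each stem: -i when the stem ends in a voiceless consonant (*dufvizif*, *rakat*); -kib when the stem ends in a voiced consonant (*vuwij*, *tonruv*); -raf when the stem ends in a vowel (*jupi*, *keu*, *dinike*).
The final sound of *gighu* is /u/, which is a vowel, so the suffix is -raf, giving *gighuraf*.
*orav*: final sound = /v/, a voiced consonant → -kib → *oravkib*.
*zukof* — final sound /f/ (a voiceless consonant) → -i → *zukofi*.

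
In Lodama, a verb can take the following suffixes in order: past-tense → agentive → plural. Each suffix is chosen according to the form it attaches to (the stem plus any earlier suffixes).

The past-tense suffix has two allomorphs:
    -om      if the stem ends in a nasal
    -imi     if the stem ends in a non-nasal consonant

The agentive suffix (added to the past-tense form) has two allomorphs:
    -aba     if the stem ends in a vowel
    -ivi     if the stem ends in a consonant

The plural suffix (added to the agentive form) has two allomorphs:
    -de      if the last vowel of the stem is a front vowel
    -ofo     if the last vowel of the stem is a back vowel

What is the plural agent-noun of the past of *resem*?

resemomivide

The final consonant of *resem* is /m/, which is a nasal, so the past-tense suffix is -om, giving *resemom*.
The past-tense form *resemom*: final sound = /m/, a consonant → -ivi → *resemomivi*.
Since the last vowel of the agentive form *resemomivi* is /i/ (a front vowel), it takes -de, giving *resemomivide*.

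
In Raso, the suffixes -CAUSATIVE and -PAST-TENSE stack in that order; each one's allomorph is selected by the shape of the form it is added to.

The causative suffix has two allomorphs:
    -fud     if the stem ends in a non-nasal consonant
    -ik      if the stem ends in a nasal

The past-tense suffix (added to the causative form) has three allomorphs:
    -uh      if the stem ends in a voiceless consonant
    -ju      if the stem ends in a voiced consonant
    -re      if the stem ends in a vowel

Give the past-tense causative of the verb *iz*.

izfudju

*iz* — final consonant /z/ (non-nasal) → -fud → *izfud*.
The causative form *izfud* — final sound /d/ (a voiced consonant) → -ju → *izfudju*.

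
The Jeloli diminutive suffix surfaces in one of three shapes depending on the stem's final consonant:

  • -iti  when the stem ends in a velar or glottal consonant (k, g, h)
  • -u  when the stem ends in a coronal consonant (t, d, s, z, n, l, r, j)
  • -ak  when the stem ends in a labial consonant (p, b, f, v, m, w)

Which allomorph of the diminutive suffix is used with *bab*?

-ak

*bab* — final consonant /b/ (labial) → -ak.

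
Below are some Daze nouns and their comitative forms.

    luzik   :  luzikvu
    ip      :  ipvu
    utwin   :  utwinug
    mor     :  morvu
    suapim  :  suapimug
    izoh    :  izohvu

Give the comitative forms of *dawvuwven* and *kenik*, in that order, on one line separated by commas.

dawvuwvenug, kenikvu

The alternation tracks the final consonant of the stem — -ug when the stem ends in a nasal (*utwin*, *suapim*); -vu when the stem ends in a non-nasal consonant (*luzik*, *ip*, *mor*, *izoh*).
*dawvuwven* — final consonant /n/ (a nasal) → -ug → *dawvuwvenug*.
The final consonant of *kenik* is /k/, which is non-nasal, so the suffix is -vu, giving *kenikvu*.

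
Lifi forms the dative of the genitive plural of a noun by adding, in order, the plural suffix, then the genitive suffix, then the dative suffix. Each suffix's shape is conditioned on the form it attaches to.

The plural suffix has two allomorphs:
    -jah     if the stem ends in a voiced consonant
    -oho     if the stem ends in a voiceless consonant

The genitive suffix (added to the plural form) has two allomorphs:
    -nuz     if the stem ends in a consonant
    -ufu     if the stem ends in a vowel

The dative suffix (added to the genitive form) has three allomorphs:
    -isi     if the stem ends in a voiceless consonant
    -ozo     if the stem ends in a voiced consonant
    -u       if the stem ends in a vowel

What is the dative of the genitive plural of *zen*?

zenjahnuzozo

*zen* — final consonant /n/ (voiced) → -jah → *zenjah*.
Since the final sound of the plural form *zenjah* is /h/ (a consonant), it takes -nuz, giving *zenjahnuz*.
The final sound of the genitive form *zenjahnuz* is /z/, which is a voiced consonant, so the dative suffix is -ozo, giving *zenjahnuzozo*.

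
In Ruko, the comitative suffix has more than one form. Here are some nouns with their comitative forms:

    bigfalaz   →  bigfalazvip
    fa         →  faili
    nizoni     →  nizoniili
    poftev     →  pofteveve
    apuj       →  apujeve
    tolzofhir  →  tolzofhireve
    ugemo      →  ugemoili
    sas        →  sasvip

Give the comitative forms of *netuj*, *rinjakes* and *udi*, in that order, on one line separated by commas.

The alternation tracks the final sound of the stem — -vip when the stem ends in a sibilant (*bigfalaz*, *sas*); -eve when the stem ends in a non-sibilant consonant (*poftev*, *apuj*, *tolzofhir*); -ili when the stem ends in a vowel (*fa*, *nizoni*, *ugemo*).
*netuj* — final sound /j/ (a non-sibilant consonant) → -eve → *netujeve*.
*rinjakes*: final sound = /s/, a sibilant → -vip → *rinjakesvip*.
*udi* — final sound /i/ (a vowel) → -ili → *udiili*.

netujeve, rinjakesvip, udiili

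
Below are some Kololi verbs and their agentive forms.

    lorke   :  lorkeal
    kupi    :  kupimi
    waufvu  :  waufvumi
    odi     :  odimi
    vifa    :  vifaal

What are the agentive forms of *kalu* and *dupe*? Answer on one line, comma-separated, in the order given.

kalumi, dupeal

Looking at the last vowel of each stem: -mi when the last vowel of the stem is a high vowel (*kupi*, *waufvu*, *odi*); -al when the last vowel of the stem is a non-high vowel (*lorke*, *vifa*).
Since the last vowel of *kalu* is /u/ (a high vowel), it takes -mi, giving *kalumi*.
The last vowel of *dupe* is /e/, which is a non-high vowel, so the suffix is -al, giving *dupeal*.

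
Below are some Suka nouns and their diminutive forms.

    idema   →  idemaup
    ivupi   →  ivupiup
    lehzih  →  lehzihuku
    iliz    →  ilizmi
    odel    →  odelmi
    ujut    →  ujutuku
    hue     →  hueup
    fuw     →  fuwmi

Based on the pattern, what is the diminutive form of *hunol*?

The alternation tracks the final sound of the stem — -uku when the stem ends in a voiceless consonant (*lehzih*, *ujut*); -mi when the stem ends in a voiced consonant (*iliz*, *odel*, *fuw*); -up when the stem ends in a vowel (*idema*, *ivupi*, *hue*).
*hunol*: final sound = /l/, a voiced consonant → -mi → *hunolmi*.

hunolmi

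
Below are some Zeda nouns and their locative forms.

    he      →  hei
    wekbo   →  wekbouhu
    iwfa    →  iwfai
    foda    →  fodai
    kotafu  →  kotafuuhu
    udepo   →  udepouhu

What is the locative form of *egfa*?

The alternation tracks the last vowel of the stem — -uhu when the last vowel of the stem is a rounded vowel (*wekbo*, *kotafu*, *udepo*); -i when the last vowel of the stem is an unrounded vowel (*he*, *iwfa*, *foda*).
*egfa* — last vowel /a/ (an unrounded vowel) → -i → *egfai*.

egfai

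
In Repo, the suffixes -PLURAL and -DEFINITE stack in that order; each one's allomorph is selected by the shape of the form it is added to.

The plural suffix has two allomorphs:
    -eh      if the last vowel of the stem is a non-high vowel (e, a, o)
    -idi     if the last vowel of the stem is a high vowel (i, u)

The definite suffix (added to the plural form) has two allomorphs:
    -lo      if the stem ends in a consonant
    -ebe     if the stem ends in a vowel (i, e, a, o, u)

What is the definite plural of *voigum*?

voigumidiebe

The last vowel of *voigum* is /u/, which is a high vowel, so the plural suffix is -idi, giving *voigumidi*.
Since the final sound of the plural form *voigumidi* is /i/ (a vowel), it takes -ebe, giving *voigumidiebe*.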